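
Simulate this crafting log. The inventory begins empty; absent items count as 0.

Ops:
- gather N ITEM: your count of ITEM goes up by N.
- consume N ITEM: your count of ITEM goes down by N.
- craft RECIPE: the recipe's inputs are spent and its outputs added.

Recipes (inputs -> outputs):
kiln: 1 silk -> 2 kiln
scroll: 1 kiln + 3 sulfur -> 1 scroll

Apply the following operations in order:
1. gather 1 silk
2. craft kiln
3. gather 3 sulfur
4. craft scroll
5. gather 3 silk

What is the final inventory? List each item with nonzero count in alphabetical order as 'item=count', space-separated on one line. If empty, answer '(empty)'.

After 1 (gather 1 silk): silk=1
After 2 (craft kiln): kiln=2
After 3 (gather 3 sulfur): kiln=2 sulfur=3
After 4 (craft scroll): kiln=1 scroll=1
After 5 (gather 3 silk): kiln=1 scroll=1 silk=3

Answer: kiln=1 scroll=1 silk=3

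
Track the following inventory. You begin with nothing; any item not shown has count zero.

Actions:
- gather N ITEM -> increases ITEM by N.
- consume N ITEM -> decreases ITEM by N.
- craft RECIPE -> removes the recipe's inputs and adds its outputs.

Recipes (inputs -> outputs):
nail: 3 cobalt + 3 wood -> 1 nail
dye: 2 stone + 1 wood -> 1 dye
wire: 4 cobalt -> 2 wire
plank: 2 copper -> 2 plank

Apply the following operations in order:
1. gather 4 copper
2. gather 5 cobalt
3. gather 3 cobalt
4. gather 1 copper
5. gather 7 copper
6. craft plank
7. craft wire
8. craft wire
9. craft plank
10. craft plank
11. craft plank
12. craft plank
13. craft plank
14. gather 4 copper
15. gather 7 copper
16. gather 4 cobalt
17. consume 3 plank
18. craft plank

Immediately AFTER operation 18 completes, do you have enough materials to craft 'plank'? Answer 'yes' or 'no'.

Answer: yes

Derivation:
After 1 (gather 4 copper): copper=4
After 2 (gather 5 cobalt): cobalt=5 copper=4
After 3 (gather 3 cobalt): cobalt=8 copper=4
After 4 (gather 1 copper): cobalt=8 copper=5
After 5 (gather 7 copper): cobalt=8 copper=12
After 6 (craft plank): cobalt=8 copper=10 plank=2
After 7 (craft wire): cobalt=4 copper=10 plank=2 wire=2
After 8 (craft wire): copper=10 plank=2 wire=4
After 9 (craft plank): copper=8 plank=4 wire=4
After 10 (craft plank): copper=6 plank=6 wire=4
After 11 (craft plank): copper=4 plank=8 wire=4
After 12 (craft plank): copper=2 plank=10 wire=4
After 13 (craft plank): plank=12 wire=4
After 14 (gather 4 copper): copper=4 plank=12 wire=4
After 15 (gather 7 copper): copper=11 plank=12 wire=4
After 16 (gather 4 cobalt): cobalt=4 copper=11 plank=12 wire=4
After 17 (consume 3 plank): cobalt=4 copper=11 plank=9 wire=4
After 18 (craft plank): cobalt=4 copper=9 plank=11 wire=4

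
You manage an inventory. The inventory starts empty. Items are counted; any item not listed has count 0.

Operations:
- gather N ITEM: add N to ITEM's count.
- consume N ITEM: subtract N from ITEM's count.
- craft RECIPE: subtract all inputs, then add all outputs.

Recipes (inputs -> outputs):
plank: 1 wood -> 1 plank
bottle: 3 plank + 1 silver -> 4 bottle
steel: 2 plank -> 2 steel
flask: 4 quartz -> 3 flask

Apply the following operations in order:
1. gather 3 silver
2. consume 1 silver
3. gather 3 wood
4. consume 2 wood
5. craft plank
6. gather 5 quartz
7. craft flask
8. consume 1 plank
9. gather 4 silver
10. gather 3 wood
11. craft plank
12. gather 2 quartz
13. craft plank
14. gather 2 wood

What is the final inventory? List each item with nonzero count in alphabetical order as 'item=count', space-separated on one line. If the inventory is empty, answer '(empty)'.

Answer: flask=3 plank=2 quartz=3 silver=6 wood=3

Derivation:
After 1 (gather 3 silver): silver=3
After 2 (consume 1 silver): silver=2
After 3 (gather 3 wood): silver=2 wood=3
After 4 (consume 2 wood): silver=2 wood=1
After 5 (craft plank): plank=1 silver=2
After 6 (gather 5 quartz): plank=1 quartz=5 silver=2
After 7 (craft flask): flask=3 plank=1 quartz=1 silver=2
After 8 (consume 1 plank): flask=3 quartz=1 silver=2
After 9 (gather 4 silver): flask=3 quartz=1 silver=6
After 10 (gather 3 wood): flask=3 quartz=1 silver=6 wood=3
After 11 (craft plank): flask=3 plank=1 quartz=1 silver=6 wood=2
After 12 (gather 2 quartz): flask=3 plank=1 quartz=3 silver=6 wood=2
After 13 (craft plank): flask=3 plank=2 quartz=3 silver=6 wood=1
After 14 (gather 2 wood): flask=3 plank=2 quartz=3 silver=6 wood=3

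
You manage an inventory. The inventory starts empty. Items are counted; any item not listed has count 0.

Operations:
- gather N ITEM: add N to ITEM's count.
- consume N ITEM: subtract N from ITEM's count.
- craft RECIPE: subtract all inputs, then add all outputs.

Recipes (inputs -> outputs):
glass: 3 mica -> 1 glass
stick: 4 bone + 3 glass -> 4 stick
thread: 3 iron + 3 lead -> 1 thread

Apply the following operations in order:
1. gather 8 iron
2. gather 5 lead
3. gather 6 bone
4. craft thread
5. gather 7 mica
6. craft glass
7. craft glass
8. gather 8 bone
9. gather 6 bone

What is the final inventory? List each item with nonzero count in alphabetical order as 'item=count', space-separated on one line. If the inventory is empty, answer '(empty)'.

After 1 (gather 8 iron): iron=8
After 2 (gather 5 lead): iron=8 lead=5
After 3 (gather 6 bone): bone=6 iron=8 lead=5
After 4 (craft thread): bone=6 iron=5 lead=2 thread=1
After 5 (gather 7 mica): bone=6 iron=5 lead=2 mica=7 thread=1
After 6 (craft glass): bone=6 glass=1 iron=5 lead=2 mica=4 thread=1
After 7 (craft glass): bone=6 glass=2 iron=5 lead=2 mica=1 thread=1
After 8 (gather 8 bone): bone=14 glass=2 iron=5 lead=2 mica=1 thread=1
After 9 (gather 6 bone): bone=20 glass=2 iron=5 lead=2 mica=1 thread=1

Answer: bone=20 glass=2 iron=5 lead=2 mica=1 thread=1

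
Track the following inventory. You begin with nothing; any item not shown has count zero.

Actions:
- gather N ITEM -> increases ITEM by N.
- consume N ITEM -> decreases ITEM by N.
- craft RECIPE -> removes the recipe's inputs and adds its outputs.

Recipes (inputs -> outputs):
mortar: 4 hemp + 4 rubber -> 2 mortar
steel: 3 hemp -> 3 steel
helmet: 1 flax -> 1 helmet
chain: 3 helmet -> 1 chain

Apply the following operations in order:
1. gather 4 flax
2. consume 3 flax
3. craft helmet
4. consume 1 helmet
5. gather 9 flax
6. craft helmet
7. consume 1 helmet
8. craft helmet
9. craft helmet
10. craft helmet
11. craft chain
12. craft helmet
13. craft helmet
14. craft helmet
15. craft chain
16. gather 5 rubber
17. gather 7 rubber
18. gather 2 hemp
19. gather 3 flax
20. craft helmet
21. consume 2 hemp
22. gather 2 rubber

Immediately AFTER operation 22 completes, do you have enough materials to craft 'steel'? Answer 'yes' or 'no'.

After 1 (gather 4 flax): flax=4
After 2 (consume 3 flax): flax=1
After 3 (craft helmet): helmet=1
After 4 (consume 1 helmet): (empty)
After 5 (gather 9 flax): flax=9
After 6 (craft helmet): flax=8 helmet=1
After 7 (consume 1 helmet): flax=8
After 8 (craft helmet): flax=7 helmet=1
After 9 (craft helmet): flax=6 helmet=2
After 10 (craft helmet): flax=5 helmet=3
After 11 (craft chain): chain=1 flax=5
After 12 (craft helmet): chain=1 flax=4 helmet=1
After 13 (craft helmet): chain=1 flax=3 helmet=2
After 14 (craft helmet): chain=1 flax=2 helmet=3
After 15 (craft chain): chain=2 flax=2
After 16 (gather 5 rubber): chain=2 flax=2 rubber=5
After 17 (gather 7 rubber): chain=2 flax=2 rubber=12
After 18 (gather 2 hemp): chain=2 flax=2 hemp=2 rubber=12
After 19 (gather 3 flax): chain=2 flax=5 hemp=2 rubber=12
After 20 (craft helmet): chain=2 flax=4 helmet=1 hemp=2 rubber=12
After 21 (consume 2 hemp): chain=2 flax=4 helmet=1 rubber=12
After 22 (gather 2 rubber): chain=2 flax=4 helmet=1 rubber=14

Answer: no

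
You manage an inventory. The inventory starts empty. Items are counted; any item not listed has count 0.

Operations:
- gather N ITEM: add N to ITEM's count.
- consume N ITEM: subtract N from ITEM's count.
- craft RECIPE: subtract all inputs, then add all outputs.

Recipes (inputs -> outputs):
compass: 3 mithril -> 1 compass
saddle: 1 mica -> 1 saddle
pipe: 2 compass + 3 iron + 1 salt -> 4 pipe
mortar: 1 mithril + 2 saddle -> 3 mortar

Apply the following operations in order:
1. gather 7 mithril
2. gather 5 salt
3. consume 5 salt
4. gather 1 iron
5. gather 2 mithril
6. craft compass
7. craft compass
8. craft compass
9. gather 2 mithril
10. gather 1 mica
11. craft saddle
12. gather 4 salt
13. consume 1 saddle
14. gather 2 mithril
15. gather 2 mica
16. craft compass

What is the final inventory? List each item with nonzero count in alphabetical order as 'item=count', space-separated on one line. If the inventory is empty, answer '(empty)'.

Answer: compass=4 iron=1 mica=2 mithril=1 salt=4

Derivation:
After 1 (gather 7 mithril): mithril=7
After 2 (gather 5 salt): mithril=7 salt=5
After 3 (consume 5 salt): mithril=7
After 4 (gather 1 iron): iron=1 mithril=7
After 5 (gather 2 mithril): iron=1 mithril=9
After 6 (craft compass): compass=1 iron=1 mithril=6
After 7 (craft compass): compass=2 iron=1 mithril=3
After 8 (craft compass): compass=3 iron=1
After 9 (gather 2 mithril): compass=3 iron=1 mithril=2
After 10 (gather 1 mica): compass=3 iron=1 mica=1 mithril=2
After 11 (craft saddle): compass=3 iron=1 mithril=2 saddle=1
After 12 (gather 4 salt): compass=3 iron=1 mithril=2 saddle=1 salt=4
After 13 (consume 1 saddle): compass=3 iron=1 mithril=2 salt=4
After 14 (gather 2 mithril): compass=3 iron=1 mithril=4 salt=4
After 15 (gather 2 mica): compass=3 iron=1 mica=2 mithril=4 salt=4
After 16 (craft compass): compass=4 iron=1 mica=2 mithril=1 salt=4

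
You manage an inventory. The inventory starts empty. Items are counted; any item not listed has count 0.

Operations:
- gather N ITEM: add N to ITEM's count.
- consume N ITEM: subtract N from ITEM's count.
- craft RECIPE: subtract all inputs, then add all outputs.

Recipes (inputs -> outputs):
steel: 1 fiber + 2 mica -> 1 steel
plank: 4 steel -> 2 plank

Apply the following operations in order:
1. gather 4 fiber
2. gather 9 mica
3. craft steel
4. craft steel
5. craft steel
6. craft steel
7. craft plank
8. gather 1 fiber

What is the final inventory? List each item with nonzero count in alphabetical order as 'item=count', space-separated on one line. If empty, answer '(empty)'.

After 1 (gather 4 fiber): fiber=4
After 2 (gather 9 mica): fiber=4 mica=9
After 3 (craft steel): fiber=3 mica=7 steel=1
After 4 (craft steel): fiber=2 mica=5 steel=2
After 5 (craft steel): fiber=1 mica=3 steel=3
After 6 (craft steel): mica=1 steel=4
After 7 (craft plank): mica=1 plank=2
After 8 (gather 1 fiber): fiber=1 mica=1 plank=2

Answer: fiber=1 mica=1 plank=2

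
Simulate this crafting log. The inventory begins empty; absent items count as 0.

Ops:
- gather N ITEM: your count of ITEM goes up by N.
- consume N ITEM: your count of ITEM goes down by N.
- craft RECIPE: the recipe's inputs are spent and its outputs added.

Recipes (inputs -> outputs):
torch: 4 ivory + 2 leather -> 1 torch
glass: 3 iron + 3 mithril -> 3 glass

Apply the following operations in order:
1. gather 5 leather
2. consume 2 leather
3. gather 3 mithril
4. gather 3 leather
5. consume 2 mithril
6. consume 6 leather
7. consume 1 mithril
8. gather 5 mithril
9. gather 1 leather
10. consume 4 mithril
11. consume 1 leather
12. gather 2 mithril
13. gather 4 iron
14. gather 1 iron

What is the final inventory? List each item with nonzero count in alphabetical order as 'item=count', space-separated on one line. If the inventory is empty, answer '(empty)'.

Answer: iron=5 mithril=3

Derivation:
After 1 (gather 5 leather): leather=5
After 2 (consume 2 leather): leather=3
After 3 (gather 3 mithril): leather=3 mithril=3
After 4 (gather 3 leather): leather=6 mithril=3
After 5 (consume 2 mithril): leather=6 mithril=1
After 6 (consume 6 leather): mithril=1
After 7 (consume 1 mithril): (empty)
After 8 (gather 5 mithril): mithril=5
After 9 (gather 1 leather): leather=1 mithril=5
After 10 (consume 4 mithril): leather=1 mithril=1
After 11 (consume 1 leather): mithril=1
After 12 (gather 2 mithril): mithril=3
After 13 (gather 4 iron): iron=4 mithril=3
After 14 (gather 1 iron): iron=5 mithril=3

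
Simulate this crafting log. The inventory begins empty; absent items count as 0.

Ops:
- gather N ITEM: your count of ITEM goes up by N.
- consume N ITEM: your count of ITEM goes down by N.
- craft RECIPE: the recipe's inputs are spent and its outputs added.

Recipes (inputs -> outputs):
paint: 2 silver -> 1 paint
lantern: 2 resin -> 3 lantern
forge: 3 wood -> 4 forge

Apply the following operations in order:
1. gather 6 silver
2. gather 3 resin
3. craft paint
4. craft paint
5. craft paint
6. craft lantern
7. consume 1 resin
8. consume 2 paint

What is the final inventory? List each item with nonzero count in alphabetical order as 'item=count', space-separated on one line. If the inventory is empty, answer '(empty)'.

After 1 (gather 6 silver): silver=6
After 2 (gather 3 resin): resin=3 silver=6
After 3 (craft paint): paint=1 resin=3 silver=4
After 4 (craft paint): paint=2 resin=3 silver=2
After 5 (craft paint): paint=3 resin=3
After 6 (craft lantern): lantern=3 paint=3 resin=1
After 7 (consume 1 resin): lantern=3 paint=3
After 8 (consume 2 paint): lantern=3 paint=1

Answer: lantern=3 paint=1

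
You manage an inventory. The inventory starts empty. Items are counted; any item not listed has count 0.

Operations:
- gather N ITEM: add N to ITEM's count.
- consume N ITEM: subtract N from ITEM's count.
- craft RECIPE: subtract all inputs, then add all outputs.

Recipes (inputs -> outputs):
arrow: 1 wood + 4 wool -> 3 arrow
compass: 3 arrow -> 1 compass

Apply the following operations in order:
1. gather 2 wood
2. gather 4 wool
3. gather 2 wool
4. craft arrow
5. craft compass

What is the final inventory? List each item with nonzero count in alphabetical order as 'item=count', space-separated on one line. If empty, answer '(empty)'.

Answer: compass=1 wood=1 wool=2

Derivation:
After 1 (gather 2 wood): wood=2
After 2 (gather 4 wool): wood=2 wool=4
After 3 (gather 2 wool): wood=2 wool=6
After 4 (craft arrow): arrow=3 wood=1 wool=2
After 5 (craft compass): compass=1 wood=1 wool=2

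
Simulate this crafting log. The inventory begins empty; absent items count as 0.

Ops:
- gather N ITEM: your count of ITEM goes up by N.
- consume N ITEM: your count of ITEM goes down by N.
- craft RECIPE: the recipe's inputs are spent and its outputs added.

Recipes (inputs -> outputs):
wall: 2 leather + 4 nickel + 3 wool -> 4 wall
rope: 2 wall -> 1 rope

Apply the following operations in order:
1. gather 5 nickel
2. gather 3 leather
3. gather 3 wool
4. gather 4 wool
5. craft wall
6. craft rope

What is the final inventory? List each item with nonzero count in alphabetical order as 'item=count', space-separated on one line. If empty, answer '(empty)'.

After 1 (gather 5 nickel): nickel=5
After 2 (gather 3 leather): leather=3 nickel=5
After 3 (gather 3 wool): leather=3 nickel=5 wool=3
After 4 (gather 4 wool): leather=3 nickel=5 wool=7
After 5 (craft wall): leather=1 nickel=1 wall=4 wool=4
After 6 (craft rope): leather=1 nickel=1 rope=1 wall=2 wool=4

Answer: leather=1 nickel=1 rope=1 wall=2 wool=4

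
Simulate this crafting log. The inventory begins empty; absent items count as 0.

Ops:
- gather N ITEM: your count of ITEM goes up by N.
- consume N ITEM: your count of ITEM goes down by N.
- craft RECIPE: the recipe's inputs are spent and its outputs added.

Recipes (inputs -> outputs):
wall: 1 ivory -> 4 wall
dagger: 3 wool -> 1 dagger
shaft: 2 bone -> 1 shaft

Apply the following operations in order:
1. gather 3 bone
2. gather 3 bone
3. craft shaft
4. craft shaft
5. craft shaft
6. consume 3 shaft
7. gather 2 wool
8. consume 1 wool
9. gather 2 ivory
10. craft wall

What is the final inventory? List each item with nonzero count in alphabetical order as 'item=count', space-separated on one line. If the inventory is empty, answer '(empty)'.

Answer: ivory=1 wall=4 wool=1

Derivation:
After 1 (gather 3 bone): bone=3
After 2 (gather 3 bone): bone=6
After 3 (craft shaft): bone=4 shaft=1
After 4 (craft shaft): bone=2 shaft=2
After 5 (craft shaft): shaft=3
After 6 (consume 3 shaft): (empty)
After 7 (gather 2 wool): wool=2
After 8 (consume 1 wool): wool=1
After 9 (gather 2 ivory): ivory=2 wool=1
After 10 (craft wall): ivory=1 wall=4 wool=1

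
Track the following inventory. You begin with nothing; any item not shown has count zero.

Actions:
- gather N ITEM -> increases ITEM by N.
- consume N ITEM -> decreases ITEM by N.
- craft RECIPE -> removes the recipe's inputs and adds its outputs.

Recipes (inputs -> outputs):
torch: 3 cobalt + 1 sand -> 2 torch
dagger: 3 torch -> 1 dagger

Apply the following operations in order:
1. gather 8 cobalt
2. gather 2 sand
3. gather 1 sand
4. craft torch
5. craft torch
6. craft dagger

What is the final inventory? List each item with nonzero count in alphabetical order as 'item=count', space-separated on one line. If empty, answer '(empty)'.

Answer: cobalt=2 dagger=1 sand=1 torch=1

Derivation:
After 1 (gather 8 cobalt): cobalt=8
After 2 (gather 2 sand): cobalt=8 sand=2
After 3 (gather 1 sand): cobalt=8 sand=3
After 4 (craft torch): cobalt=5 sand=2 torch=2
After 5 (craft torch): cobalt=2 sand=1 torch=4
After 6 (craft dagger): cobalt=2 dagger=1 sand=1 torch=1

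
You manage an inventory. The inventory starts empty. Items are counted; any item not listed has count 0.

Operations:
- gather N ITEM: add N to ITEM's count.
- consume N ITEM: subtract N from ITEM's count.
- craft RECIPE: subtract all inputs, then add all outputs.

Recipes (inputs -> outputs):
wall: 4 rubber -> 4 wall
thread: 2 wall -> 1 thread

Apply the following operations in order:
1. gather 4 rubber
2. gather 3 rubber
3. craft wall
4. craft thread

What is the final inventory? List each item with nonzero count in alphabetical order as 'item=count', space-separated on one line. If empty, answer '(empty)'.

After 1 (gather 4 rubber): rubber=4
After 2 (gather 3 rubber): rubber=7
After 3 (craft wall): rubber=3 wall=4
After 4 (craft thread): rubber=3 thread=1 wall=2

Answer: rubber=3 thread=1 wall=2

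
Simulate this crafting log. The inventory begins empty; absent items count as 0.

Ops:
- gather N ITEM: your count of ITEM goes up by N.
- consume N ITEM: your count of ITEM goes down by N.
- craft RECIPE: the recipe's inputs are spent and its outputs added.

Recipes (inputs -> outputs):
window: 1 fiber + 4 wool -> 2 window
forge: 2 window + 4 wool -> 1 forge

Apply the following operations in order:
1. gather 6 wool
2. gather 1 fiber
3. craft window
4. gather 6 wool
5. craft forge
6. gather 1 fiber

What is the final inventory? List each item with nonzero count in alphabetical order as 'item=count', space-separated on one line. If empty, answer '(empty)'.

Answer: fiber=1 forge=1 wool=4

Derivation:
After 1 (gather 6 wool): wool=6
After 2 (gather 1 fiber): fiber=1 wool=6
After 3 (craft window): window=2 wool=2
After 4 (gather 6 wool): window=2 wool=8
After 5 (craft forge): forge=1 wool=4
After 6 (gather 1 fiber): fiber=1 forge=1 wool=4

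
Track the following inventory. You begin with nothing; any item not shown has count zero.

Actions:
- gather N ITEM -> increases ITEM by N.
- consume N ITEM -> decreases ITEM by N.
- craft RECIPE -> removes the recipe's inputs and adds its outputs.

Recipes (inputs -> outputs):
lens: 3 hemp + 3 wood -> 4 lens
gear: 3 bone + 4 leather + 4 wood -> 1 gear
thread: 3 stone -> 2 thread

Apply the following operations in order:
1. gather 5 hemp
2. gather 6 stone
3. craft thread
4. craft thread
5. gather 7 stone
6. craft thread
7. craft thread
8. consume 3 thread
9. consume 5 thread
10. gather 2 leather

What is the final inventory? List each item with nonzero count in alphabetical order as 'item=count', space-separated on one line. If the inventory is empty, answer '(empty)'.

After 1 (gather 5 hemp): hemp=5
After 2 (gather 6 stone): hemp=5 stone=6
After 3 (craft thread): hemp=5 stone=3 thread=2
After 4 (craft thread): hemp=5 thread=4
After 5 (gather 7 stone): hemp=5 stone=7 thread=4
After 6 (craft thread): hemp=5 stone=4 thread=6
After 7 (craft thread): hemp=5 stone=1 thread=8
After 8 (consume 3 thread): hemp=5 stone=1 thread=5
After 9 (consume 5 thread): hemp=5 stone=1
After 10 (gather 2 leather): hemp=5 leather=2 stone=1

Answer: hemp=5 leather=2 stone=1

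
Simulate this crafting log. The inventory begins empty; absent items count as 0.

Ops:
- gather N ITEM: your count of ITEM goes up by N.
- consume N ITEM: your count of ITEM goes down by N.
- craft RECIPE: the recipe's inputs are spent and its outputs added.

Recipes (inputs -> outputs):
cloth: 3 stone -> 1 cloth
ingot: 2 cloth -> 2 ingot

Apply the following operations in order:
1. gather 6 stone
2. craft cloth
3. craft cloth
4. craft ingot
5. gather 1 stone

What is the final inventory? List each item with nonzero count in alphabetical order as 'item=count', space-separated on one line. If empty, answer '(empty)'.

Answer: ingot=2 stone=1

Derivation:
After 1 (gather 6 stone): stone=6
After 2 (craft cloth): cloth=1 stone=3
After 3 (craft cloth): cloth=2
After 4 (craft ingot): ingot=2
After 5 (gather 1 stone): ingot=2 stone=1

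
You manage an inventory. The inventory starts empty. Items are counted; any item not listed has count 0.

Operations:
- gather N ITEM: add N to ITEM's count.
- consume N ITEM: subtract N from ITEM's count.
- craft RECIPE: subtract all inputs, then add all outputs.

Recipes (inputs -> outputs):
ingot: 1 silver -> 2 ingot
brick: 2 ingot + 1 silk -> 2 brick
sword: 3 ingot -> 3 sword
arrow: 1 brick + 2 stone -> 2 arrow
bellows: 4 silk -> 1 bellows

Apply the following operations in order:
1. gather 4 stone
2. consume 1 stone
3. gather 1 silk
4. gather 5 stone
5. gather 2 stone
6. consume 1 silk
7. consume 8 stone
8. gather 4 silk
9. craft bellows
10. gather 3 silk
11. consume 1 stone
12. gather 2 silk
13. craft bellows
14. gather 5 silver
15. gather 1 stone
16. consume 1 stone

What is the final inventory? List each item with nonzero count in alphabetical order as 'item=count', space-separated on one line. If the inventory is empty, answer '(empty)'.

Answer: bellows=2 silk=1 silver=5 stone=1

Derivation:
After 1 (gather 4 stone): stone=4
After 2 (consume 1 stone): stone=3
After 3 (gather 1 silk): silk=1 stone=3
After 4 (gather 5 stone): silk=1 stone=8
After 5 (gather 2 stone): silk=1 stone=10
After 6 (consume 1 silk): stone=10
After 7 (consume 8 stone): stone=2
After 8 (gather 4 silk): silk=4 stone=2
After 9 (craft bellows): bellows=1 stone=2
After 10 (gather 3 silk): bellows=1 silk=3 stone=2
After 11 (consume 1 stone): bellows=1 silk=3 stone=1
After 12 (gather 2 silk): bellows=1 silk=5 stone=1
After 13 (craft bellows): bellows=2 silk=1 stone=1
After 14 (gather 5 silver): bellows=2 silk=1 silver=5 stone=1
After 15 (gather 1 stone): bellows=2 silk=1 silver=5 stone=2
After 16 (consume 1 stone): bellows=2 silk=1 silver=5 stone=1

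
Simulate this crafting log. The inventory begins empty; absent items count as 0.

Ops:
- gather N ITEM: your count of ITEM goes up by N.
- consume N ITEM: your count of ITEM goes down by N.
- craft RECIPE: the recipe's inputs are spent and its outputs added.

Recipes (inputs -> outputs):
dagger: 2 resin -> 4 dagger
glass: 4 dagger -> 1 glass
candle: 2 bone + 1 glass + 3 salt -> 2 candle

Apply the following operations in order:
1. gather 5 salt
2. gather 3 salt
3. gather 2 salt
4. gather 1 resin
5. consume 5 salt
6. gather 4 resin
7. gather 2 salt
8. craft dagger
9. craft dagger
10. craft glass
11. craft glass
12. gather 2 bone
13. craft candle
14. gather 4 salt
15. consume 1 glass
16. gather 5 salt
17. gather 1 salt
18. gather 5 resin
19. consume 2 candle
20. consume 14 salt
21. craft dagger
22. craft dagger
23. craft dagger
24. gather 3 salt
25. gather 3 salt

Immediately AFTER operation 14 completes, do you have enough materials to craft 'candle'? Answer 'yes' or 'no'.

After 1 (gather 5 salt): salt=5
After 2 (gather 3 salt): salt=8
After 3 (gather 2 salt): salt=10
After 4 (gather 1 resin): resin=1 salt=10
After 5 (consume 5 salt): resin=1 salt=5
After 6 (gather 4 resin): resin=5 salt=5
After 7 (gather 2 salt): resin=5 salt=7
After 8 (craft dagger): dagger=4 resin=3 salt=7
After 9 (craft dagger): dagger=8 resin=1 salt=7
After 10 (craft glass): dagger=4 glass=1 resin=1 salt=7
After 11 (craft glass): glass=2 resin=1 salt=7
After 12 (gather 2 bone): bone=2 glass=2 resin=1 salt=7
After 13 (craft candle): candle=2 glass=1 resin=1 salt=4
After 14 (gather 4 salt): candle=2 glass=1 resin=1 salt=8

Answer: no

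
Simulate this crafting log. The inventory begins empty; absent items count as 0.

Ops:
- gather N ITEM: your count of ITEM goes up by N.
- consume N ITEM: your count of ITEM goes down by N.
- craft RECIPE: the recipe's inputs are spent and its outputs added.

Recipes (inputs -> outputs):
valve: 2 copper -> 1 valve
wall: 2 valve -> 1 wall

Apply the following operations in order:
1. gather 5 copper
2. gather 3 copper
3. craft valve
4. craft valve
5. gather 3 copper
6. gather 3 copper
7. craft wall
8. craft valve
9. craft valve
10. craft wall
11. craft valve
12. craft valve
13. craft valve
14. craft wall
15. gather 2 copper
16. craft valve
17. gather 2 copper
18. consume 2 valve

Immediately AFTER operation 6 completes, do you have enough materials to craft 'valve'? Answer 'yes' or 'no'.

Answer: yes

Derivation:
After 1 (gather 5 copper): copper=5
After 2 (gather 3 copper): copper=8
After 3 (craft valve): copper=6 valve=1
After 4 (craft valve): copper=4 valve=2
After 5 (gather 3 copper): copper=7 valve=2
After 6 (gather 3 copper): copper=10 valve=2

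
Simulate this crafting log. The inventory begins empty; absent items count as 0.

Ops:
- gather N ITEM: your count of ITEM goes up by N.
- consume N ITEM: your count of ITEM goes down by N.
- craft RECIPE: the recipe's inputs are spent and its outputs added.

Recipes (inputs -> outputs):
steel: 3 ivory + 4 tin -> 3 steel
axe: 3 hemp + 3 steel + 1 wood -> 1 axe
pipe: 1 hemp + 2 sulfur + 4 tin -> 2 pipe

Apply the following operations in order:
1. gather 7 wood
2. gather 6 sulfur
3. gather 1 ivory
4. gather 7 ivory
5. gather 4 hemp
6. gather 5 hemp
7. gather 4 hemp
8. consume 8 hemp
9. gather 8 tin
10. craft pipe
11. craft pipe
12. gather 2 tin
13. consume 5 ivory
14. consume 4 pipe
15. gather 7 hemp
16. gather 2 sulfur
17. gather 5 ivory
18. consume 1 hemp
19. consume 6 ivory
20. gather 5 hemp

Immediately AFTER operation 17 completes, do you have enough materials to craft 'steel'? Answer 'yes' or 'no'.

Answer: no

Derivation:
After 1 (gather 7 wood): wood=7
After 2 (gather 6 sulfur): sulfur=6 wood=7
After 3 (gather 1 ivory): ivory=1 sulfur=6 wood=7
After 4 (gather 7 ivory): ivory=8 sulfur=6 wood=7
After 5 (gather 4 hemp): hemp=4 ivory=8 sulfur=6 wood=7
After 6 (gather 5 hemp): hemp=9 ivory=8 sulfur=6 wood=7
After 7 (gather 4 hemp): hemp=13 ivory=8 sulfur=6 wood=7
After 8 (consume 8 hemp): hemp=5 ivory=8 sulfur=6 wood=7
After 9 (gather 8 tin): hemp=5 ivory=8 sulfur=6 tin=8 wood=7
After 10 (craft pipe): hemp=4 ivory=8 pipe=2 sulfur=4 tin=4 wood=7
After 11 (craft pipe): hemp=3 ivory=8 pipe=4 sulfur=2 wood=7
After 12 (gather 2 tin): hemp=3 ivory=8 pipe=4 sulfur=2 tin=2 wood=7
After 13 (consume 5 ivory): hemp=3 ivory=3 pipe=4 sulfur=2 tin=2 wood=7
After 14 (consume 4 pipe): hemp=3 ivory=3 sulfur=2 tin=2 wood=7
After 15 (gather 7 hemp): hemp=10 ivory=3 sulfur=2 tin=2 wood=7
After 16 (gather 2 sulfur): hemp=10 ivory=3 sulfur=4 tin=2 wood=7
After 17 (gather 5 ivory): hemp=10 ivory=8 sulfur=4 tin=2 wood=7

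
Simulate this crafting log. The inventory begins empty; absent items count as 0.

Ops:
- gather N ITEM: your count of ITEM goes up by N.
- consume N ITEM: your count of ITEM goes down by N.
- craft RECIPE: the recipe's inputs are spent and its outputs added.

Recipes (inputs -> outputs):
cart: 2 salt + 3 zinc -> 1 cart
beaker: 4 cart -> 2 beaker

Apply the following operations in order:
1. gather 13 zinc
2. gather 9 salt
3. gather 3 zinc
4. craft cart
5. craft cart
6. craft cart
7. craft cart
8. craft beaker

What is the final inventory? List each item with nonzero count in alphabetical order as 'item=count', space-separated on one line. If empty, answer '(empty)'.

Answer: beaker=2 salt=1 zinc=4

Derivation:
After 1 (gather 13 zinc): zinc=13
After 2 (gather 9 salt): salt=9 zinc=13
After 3 (gather 3 zinc): salt=9 zinc=16
After 4 (craft cart): cart=1 salt=7 zinc=13
After 5 (craft cart): cart=2 salt=5 zinc=10
After 6 (craft cart): cart=3 salt=3 zinc=7
After 7 (craft cart): cart=4 salt=1 zinc=4
After 8 (craft beaker): beaker=2 salt=1 zinc=4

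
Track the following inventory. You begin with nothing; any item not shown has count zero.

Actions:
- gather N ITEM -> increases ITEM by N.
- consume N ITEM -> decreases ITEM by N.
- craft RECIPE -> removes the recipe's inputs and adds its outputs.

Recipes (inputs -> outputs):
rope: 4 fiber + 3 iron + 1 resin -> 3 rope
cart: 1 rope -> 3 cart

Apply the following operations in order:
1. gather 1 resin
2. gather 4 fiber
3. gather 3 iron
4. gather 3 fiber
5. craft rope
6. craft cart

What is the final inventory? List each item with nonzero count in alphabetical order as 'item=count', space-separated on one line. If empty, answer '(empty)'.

After 1 (gather 1 resin): resin=1
After 2 (gather 4 fiber): fiber=4 resin=1
After 3 (gather 3 iron): fiber=4 iron=3 resin=1
After 4 (gather 3 fiber): fiber=7 iron=3 resin=1
After 5 (craft rope): fiber=3 rope=3
After 6 (craft cart): cart=3 fiber=3 rope=2

Answer: cart=3 fiber=3 rope=2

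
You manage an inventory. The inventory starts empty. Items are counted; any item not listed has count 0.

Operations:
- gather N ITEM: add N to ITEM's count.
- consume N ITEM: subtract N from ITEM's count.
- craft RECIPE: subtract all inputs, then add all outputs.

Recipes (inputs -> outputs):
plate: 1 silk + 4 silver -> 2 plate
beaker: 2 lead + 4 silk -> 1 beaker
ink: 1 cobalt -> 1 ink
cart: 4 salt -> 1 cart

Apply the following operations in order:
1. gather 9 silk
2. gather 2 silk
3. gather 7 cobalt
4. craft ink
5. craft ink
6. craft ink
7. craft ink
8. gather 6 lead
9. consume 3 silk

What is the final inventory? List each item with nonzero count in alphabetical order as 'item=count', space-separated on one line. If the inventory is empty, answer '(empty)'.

Answer: cobalt=3 ink=4 lead=6 silk=8

Derivation:
After 1 (gather 9 silk): silk=9
After 2 (gather 2 silk): silk=11
After 3 (gather 7 cobalt): cobalt=7 silk=11
After 4 (craft ink): cobalt=6 ink=1 silk=11
After 5 (craft ink): cobalt=5 ink=2 silk=11
After 6 (craft ink): cobalt=4 ink=3 silk=11
After 7 (craft ink): cobalt=3 ink=4 silk=11
After 8 (gather 6 lead): cobalt=3 ink=4 lead=6 silk=11
After 9 (consume 3 silk): cobalt=3 ink=4 lead=6 silk=8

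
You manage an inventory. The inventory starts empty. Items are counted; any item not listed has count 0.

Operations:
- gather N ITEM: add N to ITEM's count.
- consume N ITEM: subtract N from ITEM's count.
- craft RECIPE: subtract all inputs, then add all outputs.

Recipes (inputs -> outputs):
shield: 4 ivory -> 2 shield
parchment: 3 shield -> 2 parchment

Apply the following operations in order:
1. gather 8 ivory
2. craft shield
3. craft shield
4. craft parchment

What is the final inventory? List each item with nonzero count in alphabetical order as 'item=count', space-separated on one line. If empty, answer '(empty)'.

Answer: parchment=2 shield=1

Derivation:
After 1 (gather 8 ivory): ivory=8
After 2 (craft shield): ivory=4 shield=2
After 3 (craft shield): shield=4
After 4 (craft parchment): parchment=2 shield=1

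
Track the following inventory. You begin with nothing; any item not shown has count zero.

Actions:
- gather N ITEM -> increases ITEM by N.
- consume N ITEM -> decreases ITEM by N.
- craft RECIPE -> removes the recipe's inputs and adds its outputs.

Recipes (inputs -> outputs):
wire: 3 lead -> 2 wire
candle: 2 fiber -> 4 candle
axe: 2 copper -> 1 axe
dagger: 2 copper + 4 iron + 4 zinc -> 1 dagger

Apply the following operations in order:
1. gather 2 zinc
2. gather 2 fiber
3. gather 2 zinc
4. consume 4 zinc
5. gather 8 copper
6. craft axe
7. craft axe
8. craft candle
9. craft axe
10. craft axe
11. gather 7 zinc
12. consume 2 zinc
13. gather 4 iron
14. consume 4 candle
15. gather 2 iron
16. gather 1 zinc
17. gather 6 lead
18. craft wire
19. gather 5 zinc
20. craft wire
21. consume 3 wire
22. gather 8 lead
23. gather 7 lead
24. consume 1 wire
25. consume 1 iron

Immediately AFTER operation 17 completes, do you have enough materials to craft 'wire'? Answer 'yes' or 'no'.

Answer: yes

Derivation:
After 1 (gather 2 zinc): zinc=2
After 2 (gather 2 fiber): fiber=2 zinc=2
After 3 (gather 2 zinc): fiber=2 zinc=4
After 4 (consume 4 zinc): fiber=2
After 5 (gather 8 copper): copper=8 fiber=2
After 6 (craft axe): axe=1 copper=6 fiber=2
After 7 (craft axe): axe=2 copper=4 fiber=2
After 8 (craft candle): axe=2 candle=4 copper=4
After 9 (craft axe): axe=3 candle=4 copper=2
After 10 (craft axe): axe=4 candle=4
After 11 (gather 7 zinc): axe=4 candle=4 zinc=7
After 12 (consume 2 zinc): axe=4 candle=4 zinc=5
After 13 (gather 4 iron): axe=4 candle=4 iron=4 zinc=5
After 14 (consume 4 candle): axe=4 iron=4 zinc=5
After 15 (gather 2 iron): axe=4 iron=6 zinc=5
After 16 (gather 1 zinc): axe=4 iron=6 zinc=6
After 17 (gather 6 lead): axe=4 iron=6 lead=6 zinc=6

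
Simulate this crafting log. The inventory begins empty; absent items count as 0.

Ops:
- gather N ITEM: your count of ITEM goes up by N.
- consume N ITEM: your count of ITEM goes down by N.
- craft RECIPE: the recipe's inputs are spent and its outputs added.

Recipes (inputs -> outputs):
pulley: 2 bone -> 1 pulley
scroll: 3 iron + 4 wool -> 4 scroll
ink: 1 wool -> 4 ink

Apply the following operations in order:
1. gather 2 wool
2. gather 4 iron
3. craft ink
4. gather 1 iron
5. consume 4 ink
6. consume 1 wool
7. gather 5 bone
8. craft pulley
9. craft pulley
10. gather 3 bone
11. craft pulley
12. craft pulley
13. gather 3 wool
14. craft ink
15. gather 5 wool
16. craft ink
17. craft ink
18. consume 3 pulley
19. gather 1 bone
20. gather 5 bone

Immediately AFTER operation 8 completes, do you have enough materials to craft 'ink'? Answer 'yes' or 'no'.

After 1 (gather 2 wool): wool=2
After 2 (gather 4 iron): iron=4 wool=2
After 3 (craft ink): ink=4 iron=4 wool=1
After 4 (gather 1 iron): ink=4 iron=5 wool=1
After 5 (consume 4 ink): iron=5 wool=1
After 6 (consume 1 wool): iron=5
After 7 (gather 5 bone): bone=5 iron=5
After 8 (craft pulley): bone=3 iron=5 pulley=1

Answer: no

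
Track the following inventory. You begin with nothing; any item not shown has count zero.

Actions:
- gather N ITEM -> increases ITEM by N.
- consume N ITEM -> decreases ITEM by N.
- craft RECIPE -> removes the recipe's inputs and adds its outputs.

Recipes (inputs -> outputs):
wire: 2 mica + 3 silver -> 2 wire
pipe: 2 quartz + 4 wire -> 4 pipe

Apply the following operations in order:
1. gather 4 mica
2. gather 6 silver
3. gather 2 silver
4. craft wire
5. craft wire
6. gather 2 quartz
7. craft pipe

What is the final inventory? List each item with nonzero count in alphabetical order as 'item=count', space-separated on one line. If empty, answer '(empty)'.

After 1 (gather 4 mica): mica=4
After 2 (gather 6 silver): mica=4 silver=6
After 3 (gather 2 silver): mica=4 silver=8
After 4 (craft wire): mica=2 silver=5 wire=2
After 5 (craft wire): silver=2 wire=4
After 6 (gather 2 quartz): quartz=2 silver=2 wire=4
After 7 (craft pipe): pipe=4 silver=2

Answer: pipe=4 silver=2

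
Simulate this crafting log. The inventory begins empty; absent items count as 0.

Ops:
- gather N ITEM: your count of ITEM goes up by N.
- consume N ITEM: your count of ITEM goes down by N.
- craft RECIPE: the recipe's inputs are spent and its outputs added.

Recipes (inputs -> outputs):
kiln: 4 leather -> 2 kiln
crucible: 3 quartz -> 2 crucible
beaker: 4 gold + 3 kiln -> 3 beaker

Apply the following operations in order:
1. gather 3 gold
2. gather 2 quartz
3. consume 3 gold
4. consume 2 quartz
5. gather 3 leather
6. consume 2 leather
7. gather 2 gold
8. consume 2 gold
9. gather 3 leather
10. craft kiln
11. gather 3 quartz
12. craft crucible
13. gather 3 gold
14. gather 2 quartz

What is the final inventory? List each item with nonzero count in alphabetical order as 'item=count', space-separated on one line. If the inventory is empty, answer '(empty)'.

After 1 (gather 3 gold): gold=3
After 2 (gather 2 quartz): gold=3 quartz=2
After 3 (consume 3 gold): quartz=2
After 4 (consume 2 quartz): (empty)
After 5 (gather 3 leather): leather=3
After 6 (consume 2 leather): leather=1
After 7 (gather 2 gold): gold=2 leather=1
After 8 (consume 2 gold): leather=1
After 9 (gather 3 leather): leather=4
After 10 (craft kiln): kiln=2
After 11 (gather 3 quartz): kiln=2 quartz=3
After 12 (craft crucible): crucible=2 kiln=2
After 13 (gather 3 gold): crucible=2 gold=3 kiln=2
After 14 (gather 2 quartz): crucible=2 gold=3 kiln=2 quartz=2

Answer: crucible=2 gold=3 kiln=2 quartz=2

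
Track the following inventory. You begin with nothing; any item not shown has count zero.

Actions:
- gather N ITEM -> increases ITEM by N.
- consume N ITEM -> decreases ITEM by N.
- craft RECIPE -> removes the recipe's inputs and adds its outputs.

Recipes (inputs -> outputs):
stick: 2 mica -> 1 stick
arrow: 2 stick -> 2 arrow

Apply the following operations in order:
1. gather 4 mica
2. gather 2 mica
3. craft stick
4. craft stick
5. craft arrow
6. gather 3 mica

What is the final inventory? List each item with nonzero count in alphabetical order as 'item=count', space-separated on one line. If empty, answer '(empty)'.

After 1 (gather 4 mica): mica=4
After 2 (gather 2 mica): mica=6
After 3 (craft stick): mica=4 stick=1
After 4 (craft stick): mica=2 stick=2
After 5 (craft arrow): arrow=2 mica=2
After 6 (gather 3 mica): arrow=2 mica=5

Answer: arrow=2 mica=5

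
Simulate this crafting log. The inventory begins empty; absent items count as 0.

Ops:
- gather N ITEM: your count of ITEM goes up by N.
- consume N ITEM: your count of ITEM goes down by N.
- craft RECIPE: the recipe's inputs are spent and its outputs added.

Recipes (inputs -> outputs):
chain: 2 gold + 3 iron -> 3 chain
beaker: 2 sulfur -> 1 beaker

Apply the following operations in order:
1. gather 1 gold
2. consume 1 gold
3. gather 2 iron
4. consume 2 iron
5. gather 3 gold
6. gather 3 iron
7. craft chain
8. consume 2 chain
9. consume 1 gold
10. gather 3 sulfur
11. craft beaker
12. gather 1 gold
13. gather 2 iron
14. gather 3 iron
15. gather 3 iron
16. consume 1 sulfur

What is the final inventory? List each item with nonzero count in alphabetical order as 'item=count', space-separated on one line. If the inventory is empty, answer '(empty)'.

After 1 (gather 1 gold): gold=1
After 2 (consume 1 gold): (empty)
After 3 (gather 2 iron): iron=2
After 4 (consume 2 iron): (empty)
After 5 (gather 3 gold): gold=3
After 6 (gather 3 iron): gold=3 iron=3
After 7 (craft chain): chain=3 gold=1
After 8 (consume 2 chain): chain=1 gold=1
After 9 (consume 1 gold): chain=1
After 10 (gather 3 sulfur): chain=1 sulfur=3
After 11 (craft beaker): beaker=1 chain=1 sulfur=1
After 12 (gather 1 gold): beaker=1 chain=1 gold=1 sulfur=1
After 13 (gather 2 iron): beaker=1 chain=1 gold=1 iron=2 sulfur=1
After 14 (gather 3 iron): beaker=1 chain=1 gold=1 iron=5 sulfur=1
After 15 (gather 3 iron): beaker=1 chain=1 gold=1 iron=8 sulfur=1
After 16 (consume 1 sulfur): beaker=1 chain=1 gold=1 iron=8

Answer: beaker=1 chain=1 gold=1 iron=8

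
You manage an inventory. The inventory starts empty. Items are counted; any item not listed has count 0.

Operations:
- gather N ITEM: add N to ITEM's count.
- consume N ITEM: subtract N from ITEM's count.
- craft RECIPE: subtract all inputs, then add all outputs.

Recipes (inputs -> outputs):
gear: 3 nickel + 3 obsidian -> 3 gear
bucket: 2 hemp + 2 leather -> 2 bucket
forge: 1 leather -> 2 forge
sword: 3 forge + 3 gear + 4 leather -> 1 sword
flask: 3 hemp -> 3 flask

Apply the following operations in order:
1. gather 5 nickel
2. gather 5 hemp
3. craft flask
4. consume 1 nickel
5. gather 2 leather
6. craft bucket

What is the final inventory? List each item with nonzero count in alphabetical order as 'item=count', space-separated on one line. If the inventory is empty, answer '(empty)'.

After 1 (gather 5 nickel): nickel=5
After 2 (gather 5 hemp): hemp=5 nickel=5
After 3 (craft flask): flask=3 hemp=2 nickel=5
After 4 (consume 1 nickel): flask=3 hemp=2 nickel=4
After 5 (gather 2 leather): flask=3 hemp=2 leather=2 nickel=4
After 6 (craft bucket): bucket=2 flask=3 nickel=4

Answer: bucket=2 flask=3 nickel=4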